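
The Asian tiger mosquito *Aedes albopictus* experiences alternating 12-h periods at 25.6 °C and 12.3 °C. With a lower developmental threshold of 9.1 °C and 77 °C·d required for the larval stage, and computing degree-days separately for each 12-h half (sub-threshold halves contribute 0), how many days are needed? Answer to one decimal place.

Day half: max(0, 25.6 − 9.1) × 0.5 = 16.5 × 0.5 = 8.25 DD.
Night half: max(0, 12.3 − 9.1) × 0.5 = 3.2 × 0.5 = 1.60 DD.
Per 24 h: 9.85 DD/day.
Duration = 77 / 9.85 = 7.817 ≈ 7.8 days.

7.8 days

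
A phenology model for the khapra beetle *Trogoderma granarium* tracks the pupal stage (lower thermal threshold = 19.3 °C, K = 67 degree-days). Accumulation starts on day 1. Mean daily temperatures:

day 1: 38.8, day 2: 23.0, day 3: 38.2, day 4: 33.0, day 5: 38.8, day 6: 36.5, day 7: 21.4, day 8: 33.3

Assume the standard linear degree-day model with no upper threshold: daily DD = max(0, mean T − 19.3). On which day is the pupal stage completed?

Daily DD above 19.3 °C: 19.5, 3.7, 18.9, 13.7, 19.5, 17.2, 2.1, 14.0.
Cumulative: 19.5, 23.2, 42.1, 55.8, 75.3, 92.5, 94.6, 108.6.
The total first reaches 67 DD on day 5.

day 5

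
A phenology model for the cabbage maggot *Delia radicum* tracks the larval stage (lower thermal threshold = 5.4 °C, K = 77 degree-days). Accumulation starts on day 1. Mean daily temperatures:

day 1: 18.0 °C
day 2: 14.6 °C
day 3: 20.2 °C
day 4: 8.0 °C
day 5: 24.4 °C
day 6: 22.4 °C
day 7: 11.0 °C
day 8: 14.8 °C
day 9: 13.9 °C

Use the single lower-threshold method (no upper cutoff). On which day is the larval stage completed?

Daily DD above 5.4 °C: 12.6, 9.2, 14.8, 2.6, 19.0, 17.0, 5.6, 9.4, 8.5.
Cumulative: 12.6, 21.8, 36.6, 39.2, 58.2, 75.2, 80.8, 90.2, 98.7.
The total first reaches 77 DD on day 7.

day 7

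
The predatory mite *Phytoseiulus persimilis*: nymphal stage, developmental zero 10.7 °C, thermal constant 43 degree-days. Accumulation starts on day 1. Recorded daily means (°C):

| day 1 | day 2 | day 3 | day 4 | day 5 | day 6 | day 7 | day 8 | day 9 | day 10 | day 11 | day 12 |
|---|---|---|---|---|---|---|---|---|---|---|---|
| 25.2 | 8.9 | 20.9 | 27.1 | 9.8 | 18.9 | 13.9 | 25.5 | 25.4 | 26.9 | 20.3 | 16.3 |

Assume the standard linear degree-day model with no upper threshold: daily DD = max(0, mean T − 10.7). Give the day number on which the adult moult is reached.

day 6

Daily DD above 10.7 °C: 14.5, 0.0, 10.2, 16.4, 0.0, 8.2, 3.2, 14.8, 14.7, 16.2, 9.6, 5.6.
Cumulative: 14.5, 14.5, 24.7, 41.1, 41.1, 49.3, 52.5, 67.3, 82.0, 98.2, 107.8, 113.4.
The total first reaches 43 DD on day 6.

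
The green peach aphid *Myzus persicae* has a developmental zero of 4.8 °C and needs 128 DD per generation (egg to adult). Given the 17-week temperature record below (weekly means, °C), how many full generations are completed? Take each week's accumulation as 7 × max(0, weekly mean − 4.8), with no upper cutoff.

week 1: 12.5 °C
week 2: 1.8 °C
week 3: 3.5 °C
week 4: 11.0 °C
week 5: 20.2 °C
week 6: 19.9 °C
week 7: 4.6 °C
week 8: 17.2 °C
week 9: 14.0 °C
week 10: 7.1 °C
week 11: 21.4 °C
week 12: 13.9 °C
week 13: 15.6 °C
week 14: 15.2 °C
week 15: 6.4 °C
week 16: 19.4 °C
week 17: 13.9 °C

7 generations

Weekly DD (7 × max(0, T̄ − 4.8)): 53.9, 0.0, 0.0, 43.4, 107.8, 105.7, 0.0, 86.8, 64.4, 16.1, 116.2, 63.7, 75.6, 72.8, 11.2, 102.2, 63.7.
Season total = 983.5 DD.
Complete generations = ⌊983.5 / 128⌋ = 7.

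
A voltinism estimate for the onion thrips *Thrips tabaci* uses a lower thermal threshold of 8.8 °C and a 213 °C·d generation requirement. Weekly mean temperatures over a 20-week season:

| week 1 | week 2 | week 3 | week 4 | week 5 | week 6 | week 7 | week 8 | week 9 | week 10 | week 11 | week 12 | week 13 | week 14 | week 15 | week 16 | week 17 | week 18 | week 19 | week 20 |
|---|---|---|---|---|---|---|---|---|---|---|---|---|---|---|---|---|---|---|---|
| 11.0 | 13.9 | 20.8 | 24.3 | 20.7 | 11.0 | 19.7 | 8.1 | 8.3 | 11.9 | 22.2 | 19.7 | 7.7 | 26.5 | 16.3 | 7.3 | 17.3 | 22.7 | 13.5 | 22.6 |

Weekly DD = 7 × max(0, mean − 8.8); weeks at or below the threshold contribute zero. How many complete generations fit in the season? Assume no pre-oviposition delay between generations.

Weekly DD (7 × max(0, T̄ − 8.8)): 15.4, 35.7, 84.0, 108.5, 83.3, 15.4, 76.3, 0.0, 0.0, 21.7, 93.8, 76.3, 0.0, 123.9, 52.5, 0.0, 59.5, 97.3, 32.9, 96.6.
Season total = 1073.1 DD.
Complete generations = ⌊1073.1 / 213⌋ = 5.

5 generations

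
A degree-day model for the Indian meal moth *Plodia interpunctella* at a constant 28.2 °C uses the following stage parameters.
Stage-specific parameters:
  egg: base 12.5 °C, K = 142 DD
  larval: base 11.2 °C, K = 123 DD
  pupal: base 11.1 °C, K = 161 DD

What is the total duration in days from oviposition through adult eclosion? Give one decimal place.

25.7 days

egg: 142 / (28.2 − 12.5) = 142 / 15.7 = 9.045 d.
larval: 123 / (28.2 − 11.2) = 123 / 17.0 = 7.235 d.
pupal: 161 / (28.2 − 11.1) = 161 / 17.1 = 9.415 d.
Sum = 25.695 ≈ 25.7 days.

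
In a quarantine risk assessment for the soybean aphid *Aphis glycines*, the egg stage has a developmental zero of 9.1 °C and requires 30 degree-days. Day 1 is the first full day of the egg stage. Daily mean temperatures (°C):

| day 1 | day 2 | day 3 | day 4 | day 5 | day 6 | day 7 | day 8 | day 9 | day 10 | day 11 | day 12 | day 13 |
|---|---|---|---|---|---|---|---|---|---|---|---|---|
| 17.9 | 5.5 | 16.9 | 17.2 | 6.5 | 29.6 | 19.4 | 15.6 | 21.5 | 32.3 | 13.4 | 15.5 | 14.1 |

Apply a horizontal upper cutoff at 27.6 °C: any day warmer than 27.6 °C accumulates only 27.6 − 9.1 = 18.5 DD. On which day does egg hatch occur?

day 6

Daily DD above 9.1 °C (capped at 18.5): 8.8, 0.0, 7.8, 8.1, 0.0, 18.5, 10.3, 6.5, 12.4, 18.5, 4.3, 6.4, 5.0.
Cumulative: 8.8, 8.8, 16.6, 24.7, 24.7, 43.2, 53.5, 60.0, 72.4, 90.9, 95.2, 101.6, 106.6.
The total first reaches 30 DD on day 6.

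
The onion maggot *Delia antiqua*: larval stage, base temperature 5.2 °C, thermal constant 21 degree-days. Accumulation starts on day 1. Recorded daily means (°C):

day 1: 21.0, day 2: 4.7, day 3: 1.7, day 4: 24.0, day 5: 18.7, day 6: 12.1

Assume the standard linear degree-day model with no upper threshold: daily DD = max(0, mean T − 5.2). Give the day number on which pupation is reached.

Daily DD above 5.2 °C: 15.8, 0.0, 0.0, 18.8, 13.5, 6.9.
Cumulative: 15.8, 15.8, 15.8, 34.6, 48.1, 55.0.
The total first reaches 21 DD on day 4.

day 4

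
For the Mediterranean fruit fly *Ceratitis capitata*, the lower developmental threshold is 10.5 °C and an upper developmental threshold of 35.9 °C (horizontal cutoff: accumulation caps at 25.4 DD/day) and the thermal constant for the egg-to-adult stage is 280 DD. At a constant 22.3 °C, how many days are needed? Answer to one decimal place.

23.7 days

Daily accumulation = 22.3 − 10.5 = 11.8 DD/day.
Duration = 280 / 11.8 = 23.729 ≈ 23.7 days.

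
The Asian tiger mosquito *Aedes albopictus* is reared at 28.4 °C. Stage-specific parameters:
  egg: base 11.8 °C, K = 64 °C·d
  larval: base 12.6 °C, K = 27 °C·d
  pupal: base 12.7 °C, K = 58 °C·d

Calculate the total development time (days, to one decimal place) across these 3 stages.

9.3 days

egg: 64 / (28.4 − 11.8) = 64 / 16.6 = 3.855 d.
larval: 27 / (28.4 − 12.6) = 27 / 15.8 = 1.709 d.
pupal: 58 / (28.4 − 12.7) = 58 / 15.7 = 3.694 d.
Sum = 9.259 ≈ 9.3 days.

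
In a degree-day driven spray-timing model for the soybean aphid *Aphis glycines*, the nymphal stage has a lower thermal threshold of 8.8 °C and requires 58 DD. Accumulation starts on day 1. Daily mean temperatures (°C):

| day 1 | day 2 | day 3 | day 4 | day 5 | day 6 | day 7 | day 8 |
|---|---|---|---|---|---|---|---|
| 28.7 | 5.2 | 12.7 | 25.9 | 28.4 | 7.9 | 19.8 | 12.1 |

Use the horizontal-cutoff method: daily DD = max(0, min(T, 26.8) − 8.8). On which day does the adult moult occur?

day 7

Daily DD above 8.8 °C (capped at 18.0): 18.0, 0.0, 3.9, 17.1, 18.0, 0.0, 11.0, 3.3.
Cumulative: 18.0, 18.0, 21.9, 39.0, 57.0, 57.0, 68.0, 71.3.
The total first reaches 58 DD on day 7.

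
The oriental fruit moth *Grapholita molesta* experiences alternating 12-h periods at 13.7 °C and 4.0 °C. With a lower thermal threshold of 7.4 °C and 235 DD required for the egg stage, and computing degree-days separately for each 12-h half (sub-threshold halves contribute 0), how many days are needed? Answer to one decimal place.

Day half: max(0, 13.7 − 7.4) × 0.5 = 6.3 × 0.5 = 3.15 DD.
Night half: max(0, 4.0 − 7.4) × 0.5 = 0.0 × 0.5 = 0.00 DD.
Per 24 h: 3.15 DD/day.
Duration = 235 / 3.15 = 74.603 ≈ 74.6 days.

74.6 days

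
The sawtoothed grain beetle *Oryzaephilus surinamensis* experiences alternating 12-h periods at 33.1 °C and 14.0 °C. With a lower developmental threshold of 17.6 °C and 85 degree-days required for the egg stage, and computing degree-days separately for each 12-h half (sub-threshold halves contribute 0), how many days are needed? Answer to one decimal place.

Day half: max(0, 33.1 − 17.6) × 0.5 = 15.5 × 0.5 = 7.75 DD.
Night half: max(0, 14.0 − 17.6) × 0.5 = 0.0 × 0.5 = 0.00 DD.
Per 24 h: 7.75 DD/day.
Duration = 85 / 7.75 = 10.968 ≈ 11.0 days.

11.0 days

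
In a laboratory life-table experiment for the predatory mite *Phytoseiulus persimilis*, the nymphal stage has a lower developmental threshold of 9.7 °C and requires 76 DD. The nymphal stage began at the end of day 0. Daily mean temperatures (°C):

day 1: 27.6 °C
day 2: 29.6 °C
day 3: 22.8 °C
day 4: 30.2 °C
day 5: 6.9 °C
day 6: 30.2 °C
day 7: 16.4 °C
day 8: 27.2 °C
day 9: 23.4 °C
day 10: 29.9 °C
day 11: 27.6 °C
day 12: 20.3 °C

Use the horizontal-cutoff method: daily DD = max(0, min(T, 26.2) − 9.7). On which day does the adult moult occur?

Daily DD above 9.7 °C (capped at 16.5): 16.5, 16.5, 13.1, 16.5, 0.0, 16.5, 6.7, 16.5, 13.7, 16.5, 16.5, 10.6.
Cumulative: 16.5, 33.0, 46.1, 62.6, 62.6, 79.1, 85.8, 102.3, 116.0, 132.5, 149.0, 159.6.
The total first reaches 76 DD on day 6.

day 6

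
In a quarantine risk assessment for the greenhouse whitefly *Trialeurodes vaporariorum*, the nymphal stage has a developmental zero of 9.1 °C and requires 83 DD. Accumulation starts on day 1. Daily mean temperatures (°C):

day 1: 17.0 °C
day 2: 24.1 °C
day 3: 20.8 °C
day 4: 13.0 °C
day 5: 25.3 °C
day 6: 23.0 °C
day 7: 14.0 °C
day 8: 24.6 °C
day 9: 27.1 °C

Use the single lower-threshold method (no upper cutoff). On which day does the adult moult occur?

Daily DD above 9.1 °C: 7.9, 15.0, 11.7, 3.9, 16.2, 13.9, 4.9, 15.5, 18.0.
Cumulative: 7.9, 22.9, 34.6, 38.5, 54.7, 68.6, 73.5, 89.0, 107.0.
The total first reaches 83 DD on day 8.

day 8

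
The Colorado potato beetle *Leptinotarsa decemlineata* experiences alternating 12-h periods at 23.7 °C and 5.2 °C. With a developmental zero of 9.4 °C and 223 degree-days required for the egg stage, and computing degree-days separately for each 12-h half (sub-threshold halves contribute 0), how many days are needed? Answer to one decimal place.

Day half: max(0, 23.7 − 9.4) × 0.5 = 14.3 × 0.5 = 7.15 DD.
Night half: max(0, 5.2 − 9.4) × 0.5 = 0.0 × 0.5 = 0.00 DD.
Per 24 h: 7.15 DD/day.
Duration = 223 / 7.15 = 31.189 ≈ 31.2 days.

31.2 days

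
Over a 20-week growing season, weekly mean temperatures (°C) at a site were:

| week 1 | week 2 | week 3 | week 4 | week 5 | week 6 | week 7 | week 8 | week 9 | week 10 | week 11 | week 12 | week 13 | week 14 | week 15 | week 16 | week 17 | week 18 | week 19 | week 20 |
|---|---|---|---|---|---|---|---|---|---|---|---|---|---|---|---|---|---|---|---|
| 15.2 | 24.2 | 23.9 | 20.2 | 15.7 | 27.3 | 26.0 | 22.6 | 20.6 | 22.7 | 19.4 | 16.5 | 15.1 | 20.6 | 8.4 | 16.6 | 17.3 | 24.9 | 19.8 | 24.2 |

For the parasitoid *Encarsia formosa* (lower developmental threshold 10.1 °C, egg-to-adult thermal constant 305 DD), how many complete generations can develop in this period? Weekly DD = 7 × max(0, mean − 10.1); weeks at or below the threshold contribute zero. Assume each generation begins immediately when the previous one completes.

Weekly DD (7 × max(0, T̄ − 10.1)): 35.7, 98.7, 96.6, 70.7, 39.2, 120.4, 111.3, 87.5, 73.5, 88.2, 65.1, 44.8, 35.0, 73.5, 0.0, 45.5, 50.4, 103.6, 67.9, 98.7.
Season total = 1406.3 DD.
Complete generations = ⌊1406.3 / 305⌋ = 4.

4 generations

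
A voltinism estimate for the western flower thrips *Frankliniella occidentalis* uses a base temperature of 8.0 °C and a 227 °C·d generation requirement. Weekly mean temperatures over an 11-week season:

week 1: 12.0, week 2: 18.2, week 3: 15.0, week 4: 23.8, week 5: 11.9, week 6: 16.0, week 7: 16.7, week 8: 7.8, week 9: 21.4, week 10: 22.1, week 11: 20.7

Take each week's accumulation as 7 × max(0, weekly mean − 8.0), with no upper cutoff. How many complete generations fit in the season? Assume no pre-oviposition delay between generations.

Weekly DD (7 × max(0, T̄ − 8.0)): 28.0, 71.4, 49.0, 110.6, 27.3, 56.0, 60.9, 0.0, 93.8, 98.7, 88.9.
Season total = 684.6 DD.
Complete generations = ⌊684.6 / 227⌋ = 3.

3 generations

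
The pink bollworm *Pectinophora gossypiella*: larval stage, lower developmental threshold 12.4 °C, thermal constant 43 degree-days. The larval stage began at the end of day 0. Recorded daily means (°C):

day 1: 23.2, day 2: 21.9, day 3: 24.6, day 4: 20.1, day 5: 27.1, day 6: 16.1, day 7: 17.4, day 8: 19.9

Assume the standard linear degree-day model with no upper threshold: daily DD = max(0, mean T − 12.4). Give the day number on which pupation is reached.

day 5

Daily DD above 12.4 °C: 10.8, 9.5, 12.2, 7.7, 14.7, 3.7, 5.0, 7.5.
Cumulative: 10.8, 20.3, 32.5, 40.2, 54.9, 58.6, 63.6, 71.1.
The total first reaches 43 DD on day 5.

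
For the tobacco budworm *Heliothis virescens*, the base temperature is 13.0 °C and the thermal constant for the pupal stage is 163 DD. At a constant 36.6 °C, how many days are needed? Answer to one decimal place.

Daily accumulation = 36.6 − 13.0 = 23.6 DD/day.
Duration = 163 / 23.6 = 6.907 ≈ 6.9 days.

6.9 days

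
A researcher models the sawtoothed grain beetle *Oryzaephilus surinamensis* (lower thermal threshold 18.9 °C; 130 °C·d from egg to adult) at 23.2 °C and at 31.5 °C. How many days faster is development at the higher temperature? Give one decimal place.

19.9 days

At 23.2 °C: 130 / (23.2 − 18.9) = 130 / 4.3 = 30.233 d.
At 31.5 °C: 130 / (31.5 − 18.9) = 130 / 12.6 = 10.317 d.
Difference = |30.233 − 10.317| = 19.915 ≈ 19.9 days.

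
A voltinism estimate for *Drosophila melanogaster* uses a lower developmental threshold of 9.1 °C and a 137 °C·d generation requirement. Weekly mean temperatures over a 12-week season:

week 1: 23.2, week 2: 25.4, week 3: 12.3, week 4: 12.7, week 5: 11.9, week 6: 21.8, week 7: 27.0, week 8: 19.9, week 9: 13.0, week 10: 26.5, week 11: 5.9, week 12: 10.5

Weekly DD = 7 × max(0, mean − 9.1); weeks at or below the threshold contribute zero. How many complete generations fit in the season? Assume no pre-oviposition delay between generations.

5 generations

Weekly DD (7 × max(0, T̄ − 9.1)): 98.7, 114.1, 22.4, 25.2, 19.6, 88.9, 125.3, 75.6, 27.3, 121.8, 0.0, 9.8.
Season total = 728.7 DD.
Complete generations = ⌊728.7 / 137⌋ = 5.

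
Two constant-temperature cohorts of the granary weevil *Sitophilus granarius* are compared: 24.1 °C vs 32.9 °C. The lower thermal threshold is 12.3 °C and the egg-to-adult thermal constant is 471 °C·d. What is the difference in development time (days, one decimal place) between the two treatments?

17.1 days

At 24.1 °C: 471 / (24.1 − 12.3) = 471 / 11.8 = 39.915 d.
At 32.9 °C: 471 / (32.9 − 12.3) = 471 / 20.6 = 22.864 d.
Difference = |39.915 − 22.864| = 17.051 ≈ 17.1 days.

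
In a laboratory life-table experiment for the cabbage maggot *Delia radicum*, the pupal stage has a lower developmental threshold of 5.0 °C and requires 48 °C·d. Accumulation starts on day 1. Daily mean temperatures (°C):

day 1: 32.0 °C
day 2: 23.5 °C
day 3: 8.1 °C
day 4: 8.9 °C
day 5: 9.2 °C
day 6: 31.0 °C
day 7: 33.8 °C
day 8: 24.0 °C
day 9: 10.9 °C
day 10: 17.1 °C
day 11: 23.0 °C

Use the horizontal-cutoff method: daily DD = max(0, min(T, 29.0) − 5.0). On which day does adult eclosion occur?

Daily DD above 5.0 °C (capped at 24.0): 24.0, 18.5, 3.1, 3.9, 4.2, 24.0, 24.0, 19.0, 5.9, 12.1, 18.0.
Cumulative: 24.0, 42.5, 45.6, 49.5, 53.7, 77.7, 101.7, 120.7, 126.6, 138.7, 156.7.
The total first reaches 48 DD on day 4.

day 4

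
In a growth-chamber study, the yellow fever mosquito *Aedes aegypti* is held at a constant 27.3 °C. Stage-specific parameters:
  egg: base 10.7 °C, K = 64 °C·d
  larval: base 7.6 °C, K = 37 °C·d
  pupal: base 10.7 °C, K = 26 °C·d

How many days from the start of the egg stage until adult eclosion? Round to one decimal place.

7.3 days

egg: 64 / (27.3 − 10.7) = 64 / 16.6 = 3.855 d.
larval: 37 / (27.3 − 7.6) = 37 / 19.7 = 1.878 d.
pupal: 26 / (27.3 − 10.7) = 26 / 16.6 = 1.566 d.
Sum = 7.300 ≈ 7.3 days.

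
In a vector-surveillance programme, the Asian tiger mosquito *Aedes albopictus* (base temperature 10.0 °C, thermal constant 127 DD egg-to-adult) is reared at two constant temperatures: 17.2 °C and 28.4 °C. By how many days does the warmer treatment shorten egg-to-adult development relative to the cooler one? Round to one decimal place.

At 17.2 °C: 127 / (17.2 − 10.0) = 127 / 7.2 = 17.639 d.
At 28.4 °C: 127 / (28.4 − 10.0) = 127 / 18.4 = 6.902 d.
Difference = |17.639 − 6.902| = 10.737 ≈ 10.7 days.

10.7 days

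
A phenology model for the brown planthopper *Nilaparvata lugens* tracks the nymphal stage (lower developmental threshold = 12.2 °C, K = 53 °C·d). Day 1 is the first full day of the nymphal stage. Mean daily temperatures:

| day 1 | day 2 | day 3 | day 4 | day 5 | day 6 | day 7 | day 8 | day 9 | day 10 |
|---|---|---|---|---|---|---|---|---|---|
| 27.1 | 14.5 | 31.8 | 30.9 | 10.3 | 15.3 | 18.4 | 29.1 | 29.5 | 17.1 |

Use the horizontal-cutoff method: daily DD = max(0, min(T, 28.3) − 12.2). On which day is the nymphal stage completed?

day 7

Daily DD above 12.2 °C (capped at 16.1): 14.9, 2.3, 16.1, 16.1, 0.0, 3.1, 6.2, 16.1, 16.1, 4.9.
Cumulative: 14.9, 17.2, 33.3, 49.4, 49.4, 52.5, 58.7, 74.8, 90.9, 95.8.
The total first reaches 53 DD on day 7.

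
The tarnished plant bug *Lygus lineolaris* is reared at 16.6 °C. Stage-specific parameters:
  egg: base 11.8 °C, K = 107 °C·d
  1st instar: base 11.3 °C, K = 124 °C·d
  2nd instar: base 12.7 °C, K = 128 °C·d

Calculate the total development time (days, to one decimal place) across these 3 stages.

78.5 days

egg: 107 / (16.6 − 11.8) = 107 / 4.8 = 22.292 d.
1st instar: 124 / (16.6 − 11.3) = 124 / 5.3 = 23.396 d.
2nd instar: 128 / (16.6 − 12.7) = 128 / 3.9 = 32.821 d.
Sum = 78.508 ≈ 78.5 days.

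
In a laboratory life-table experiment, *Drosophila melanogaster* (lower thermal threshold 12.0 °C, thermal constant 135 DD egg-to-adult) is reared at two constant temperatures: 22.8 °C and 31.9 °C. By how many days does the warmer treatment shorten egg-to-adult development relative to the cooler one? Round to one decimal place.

5.7 days

At 22.8 °C: 135 / (22.8 − 12.0) = 135 / 10.8 = 12.500 d.
At 31.9 °C: 135 / (31.9 − 12.0) = 135 / 19.9 = 6.784 d.
Difference = |12.500 − 6.784| = 5.716 ≈ 5.7 days.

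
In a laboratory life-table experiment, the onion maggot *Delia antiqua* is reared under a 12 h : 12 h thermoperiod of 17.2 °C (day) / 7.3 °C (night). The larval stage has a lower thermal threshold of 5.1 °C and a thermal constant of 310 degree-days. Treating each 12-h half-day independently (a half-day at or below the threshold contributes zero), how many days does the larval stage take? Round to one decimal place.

Day half: max(0, 17.2 − 5.1) × 0.5 = 12.1 × 0.5 = 6.05 DD.
Night half: max(0, 7.3 − 5.1) × 0.5 = 2.2 × 0.5 = 1.10 DD.
Per 24 h: 7.15 DD/day.
Duration = 310 / 7.15 = 43.357 ≈ 43.4 days.

43.4 days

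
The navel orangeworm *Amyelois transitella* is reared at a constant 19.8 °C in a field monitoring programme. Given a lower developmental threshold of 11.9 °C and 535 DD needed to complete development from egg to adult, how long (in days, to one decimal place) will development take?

Daily accumulation = 19.8 − 11.9 = 7.9 DD/day.
Duration = 535 / 7.9 = 67.722 ≈ 67.7 days.

67.7 days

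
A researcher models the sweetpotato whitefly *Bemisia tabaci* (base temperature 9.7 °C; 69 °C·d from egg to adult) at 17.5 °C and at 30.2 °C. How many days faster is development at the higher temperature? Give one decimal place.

At 17.5 °C: 69 / (17.5 − 9.7) = 69 / 7.8 = 8.846 d.
At 30.2 °C: 69 / (30.2 − 9.7) = 69 / 20.5 = 3.366 d.
Difference = |8.846 − 3.366| = 5.480 ≈ 5.5 days.

5.5 days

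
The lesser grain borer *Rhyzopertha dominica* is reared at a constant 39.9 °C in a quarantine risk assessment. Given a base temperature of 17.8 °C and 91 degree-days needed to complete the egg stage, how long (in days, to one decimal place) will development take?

4.1 days

Daily accumulation = 39.9 − 17.8 = 22.1 DD/day.
Duration = 91 / 22.1 = 4.118 ≈ 4.1 days.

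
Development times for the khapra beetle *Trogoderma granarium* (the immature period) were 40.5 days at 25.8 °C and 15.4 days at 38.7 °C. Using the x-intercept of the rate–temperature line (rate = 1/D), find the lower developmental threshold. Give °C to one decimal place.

Equal thermal constants: D₁(T₁ − T_b) = D₂(T₂ − T_b).
40.5·(25.8 − T_b) = 15.4·(38.7 − T_b)
T_b = (40.5·25.8 − 15.4·38.7) / (40.5 − 15.4) = 448.92 / 25.1 = 17.885 °C ≈ 17.9 °C.

17.9 °C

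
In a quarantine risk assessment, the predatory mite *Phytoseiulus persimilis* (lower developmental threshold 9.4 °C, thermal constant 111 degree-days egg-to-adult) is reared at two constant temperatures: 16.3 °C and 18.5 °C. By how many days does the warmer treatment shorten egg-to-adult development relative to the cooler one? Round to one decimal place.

3.9 days

At 16.3 °C: 111 / (16.3 − 9.4) = 111 / 6.9 = 16.087 d.
At 18.5 °C: 111 / (18.5 − 9.4) = 111 / 9.1 = 12.198 d.
Difference = |16.087 − 12.198| = 3.889 ≈ 3.9 days.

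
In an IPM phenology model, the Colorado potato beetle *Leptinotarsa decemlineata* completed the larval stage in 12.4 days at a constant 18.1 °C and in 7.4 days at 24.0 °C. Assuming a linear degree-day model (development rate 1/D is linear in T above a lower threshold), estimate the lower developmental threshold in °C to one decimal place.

Equal thermal constants: D₁(T₁ − T_b) = D₂(T₂ − T_b).
12.4·(18.1 − T_b) = 7.4·(24.0 − T_b)
T_b = (12.4·18.1 − 7.4·24.0) / (12.4 − 7.4) = 46.84 / 5.0 = 9.368 °C ≈ 9.4 °C.

9.4 °C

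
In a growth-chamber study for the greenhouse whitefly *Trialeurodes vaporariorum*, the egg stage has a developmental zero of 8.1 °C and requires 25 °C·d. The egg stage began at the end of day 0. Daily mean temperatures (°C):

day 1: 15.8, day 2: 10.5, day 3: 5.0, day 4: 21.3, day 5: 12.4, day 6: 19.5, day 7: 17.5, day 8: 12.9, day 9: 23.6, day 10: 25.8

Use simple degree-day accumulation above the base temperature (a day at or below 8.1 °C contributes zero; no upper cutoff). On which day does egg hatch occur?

Daily DD above 8.1 °C: 7.7, 2.4, 0.0, 13.2, 4.3, 11.4, 9.4, 4.8, 15.5, 17.7.
Cumulative: 7.7, 10.1, 10.1, 23.3, 27.6, 39.0, 48.4, 53.2, 68.7, 86.4.
The total first reaches 25 DD on day 5.

day 5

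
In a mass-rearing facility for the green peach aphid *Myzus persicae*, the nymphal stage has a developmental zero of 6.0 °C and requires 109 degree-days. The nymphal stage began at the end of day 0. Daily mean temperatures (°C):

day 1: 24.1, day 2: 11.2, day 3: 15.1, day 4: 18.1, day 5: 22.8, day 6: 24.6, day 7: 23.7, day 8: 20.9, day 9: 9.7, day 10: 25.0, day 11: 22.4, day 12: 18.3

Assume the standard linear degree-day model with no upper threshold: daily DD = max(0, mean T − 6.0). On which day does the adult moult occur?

day 8

Daily DD above 6.0 °C: 18.1, 5.2, 9.1, 12.1, 16.8, 18.6, 17.7, 14.9, 3.7, 19.0, 16.4, 12.3.
Cumulative: 18.1, 23.3, 32.4, 44.5, 61.3, 79.9, 97.6, 112.5, 116.2, 135.2, 151.6, 163.9.
The total first reaches 109 DD on day 8.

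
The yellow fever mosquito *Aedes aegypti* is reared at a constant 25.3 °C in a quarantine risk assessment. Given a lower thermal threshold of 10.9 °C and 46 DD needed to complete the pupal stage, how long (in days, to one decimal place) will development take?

Daily accumulation = 25.3 − 10.9 = 14.4 DD/day.
Duration = 46 / 14.4 = 3.194 ≈ 3.2 days.

3.2 days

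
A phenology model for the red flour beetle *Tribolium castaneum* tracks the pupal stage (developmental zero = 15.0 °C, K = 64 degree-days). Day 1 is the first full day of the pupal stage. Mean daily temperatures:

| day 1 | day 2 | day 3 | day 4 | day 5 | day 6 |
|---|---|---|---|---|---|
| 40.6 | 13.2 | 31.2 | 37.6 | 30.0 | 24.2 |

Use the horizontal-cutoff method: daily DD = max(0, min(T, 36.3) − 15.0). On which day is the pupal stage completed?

Daily DD above 15.0 °C (capped at 21.3): 21.3, 0.0, 16.2, 21.3, 15.0, 9.2.
Cumulative: 21.3, 21.3, 37.5, 58.8, 73.8, 83.0.
The total first reaches 64 DD on day 5.

day 5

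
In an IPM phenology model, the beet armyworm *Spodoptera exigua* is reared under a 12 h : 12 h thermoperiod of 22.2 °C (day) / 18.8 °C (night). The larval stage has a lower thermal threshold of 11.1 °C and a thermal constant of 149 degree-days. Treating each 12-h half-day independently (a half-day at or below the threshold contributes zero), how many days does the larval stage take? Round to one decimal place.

15.9 days

Day half: max(0, 22.2 − 11.1) × 0.5 = 11.1 × 0.5 = 5.55 DD.
Night half: max(0, 18.8 − 11.1) × 0.5 = 7.7 × 0.5 = 3.85 DD.
Per 24 h: 9.40 DD/day.
Duration = 149 / 9.40 = 15.851 ≈ 15.9 days.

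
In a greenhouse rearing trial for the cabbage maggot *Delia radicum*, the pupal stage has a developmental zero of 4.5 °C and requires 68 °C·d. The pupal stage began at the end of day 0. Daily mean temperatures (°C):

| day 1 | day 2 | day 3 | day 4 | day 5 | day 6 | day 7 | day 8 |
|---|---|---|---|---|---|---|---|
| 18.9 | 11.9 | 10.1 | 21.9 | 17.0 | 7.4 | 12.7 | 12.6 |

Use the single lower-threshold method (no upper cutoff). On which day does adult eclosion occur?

day 7

Daily DD above 4.5 °C: 14.4, 7.4, 5.6, 17.4, 12.5, 2.9, 8.2, 8.1.
Cumulative: 14.4, 21.8, 27.4, 44.8, 57.3, 60.2, 68.4, 76.5.
The total first reaches 68 DD on day 7.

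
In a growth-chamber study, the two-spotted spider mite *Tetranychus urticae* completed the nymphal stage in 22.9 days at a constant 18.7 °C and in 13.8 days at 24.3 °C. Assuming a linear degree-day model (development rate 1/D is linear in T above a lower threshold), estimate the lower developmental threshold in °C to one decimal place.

Under the model K = D·(T − T_b), so D₁·(T₁ − T_b) = D₂·(T₂ − T_b).
22.9·(18.7 − T_b) = 13.8·(24.3 − T_b)
T_b = (22.9·18.7 − 13.8·24.3) / (22.9 − 13.8) = 92.89 / 9.1 = 10.208 °C ≈ 10.2 °C.

10.2 °C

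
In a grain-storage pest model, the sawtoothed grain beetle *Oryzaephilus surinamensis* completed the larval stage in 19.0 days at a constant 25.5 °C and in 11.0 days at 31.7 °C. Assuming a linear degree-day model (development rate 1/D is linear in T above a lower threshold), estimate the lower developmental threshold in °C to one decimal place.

Under the model K = D·(T − T_b), so D₁·(T₁ − T_b) = D₂·(T₂ − T_b).
19.0·(25.5 − T_b) = 11.0·(31.7 − T_b)
T_b = (19.0·25.5 − 11.0·31.7) / (19.0 − 11.0) = 135.80 / 8.0 = 16.975 °C ≈ 17.0 °C.

17.0 °C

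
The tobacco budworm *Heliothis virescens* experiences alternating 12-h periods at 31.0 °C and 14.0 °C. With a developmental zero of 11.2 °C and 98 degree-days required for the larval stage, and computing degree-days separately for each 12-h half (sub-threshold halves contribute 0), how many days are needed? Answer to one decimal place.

8.7 days

Day half: max(0, 31.0 − 11.2) × 0.5 = 19.8 × 0.5 = 9.90 DD.
Night half: max(0, 14.0 − 11.2) × 0.5 = 2.8 × 0.5 = 1.40 DD.
Per 24 h: 11.30 DD/day.
Duration = 98 / 11.30 = 8.673 ≈ 8.7 days.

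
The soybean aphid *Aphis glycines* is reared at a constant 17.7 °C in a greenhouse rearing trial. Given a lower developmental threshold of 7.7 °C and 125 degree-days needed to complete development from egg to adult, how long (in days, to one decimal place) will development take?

Daily accumulation = 17.7 − 7.7 = 10.0 DD/day.
Duration = 125 / 10.0 = 12.500 ≈ 12.5 days.

12.5 days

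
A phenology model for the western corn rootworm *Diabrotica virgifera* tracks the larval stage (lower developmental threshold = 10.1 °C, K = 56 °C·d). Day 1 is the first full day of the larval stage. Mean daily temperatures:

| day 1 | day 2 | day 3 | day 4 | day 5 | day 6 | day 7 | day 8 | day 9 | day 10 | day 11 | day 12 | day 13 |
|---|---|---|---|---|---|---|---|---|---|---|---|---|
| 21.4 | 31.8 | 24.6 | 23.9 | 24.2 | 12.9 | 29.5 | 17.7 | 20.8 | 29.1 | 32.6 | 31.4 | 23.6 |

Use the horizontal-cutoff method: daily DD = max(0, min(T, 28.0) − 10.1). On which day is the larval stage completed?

day 4

Daily DD above 10.1 °C (capped at 17.9): 11.3, 17.9, 14.5, 13.8, 14.1, 2.8, 17.9, 7.6, 10.7, 17.9, 17.9, 17.9, 13.5.
Cumulative: 11.3, 29.2, 43.7, 57.5, 71.6, 74.4, 92.3, 99.9, 110.6, 128.5, 146.4, 164.3, 177.8.
The total first reaches 56 DD on day 4.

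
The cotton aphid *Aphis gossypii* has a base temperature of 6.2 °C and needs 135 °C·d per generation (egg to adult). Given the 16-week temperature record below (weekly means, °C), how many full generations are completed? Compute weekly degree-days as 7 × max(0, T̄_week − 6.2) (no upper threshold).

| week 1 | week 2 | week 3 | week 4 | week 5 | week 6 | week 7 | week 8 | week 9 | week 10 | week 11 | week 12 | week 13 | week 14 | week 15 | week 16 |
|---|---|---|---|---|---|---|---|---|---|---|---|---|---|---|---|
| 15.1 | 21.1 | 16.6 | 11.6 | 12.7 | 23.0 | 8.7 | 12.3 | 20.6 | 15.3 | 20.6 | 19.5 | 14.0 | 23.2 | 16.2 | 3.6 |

Weekly DD (7 × max(0, T̄ − 6.2)): 62.3, 104.3, 72.8, 37.8, 45.5, 117.6, 17.5, 42.7, 100.8, 63.7, 100.8, 93.1, 54.6, 119.0, 70.0, 0.0.
Season total = 1102.5 DD.
Complete generations = ⌊1102.5 / 135⌋ = 8.

8 generations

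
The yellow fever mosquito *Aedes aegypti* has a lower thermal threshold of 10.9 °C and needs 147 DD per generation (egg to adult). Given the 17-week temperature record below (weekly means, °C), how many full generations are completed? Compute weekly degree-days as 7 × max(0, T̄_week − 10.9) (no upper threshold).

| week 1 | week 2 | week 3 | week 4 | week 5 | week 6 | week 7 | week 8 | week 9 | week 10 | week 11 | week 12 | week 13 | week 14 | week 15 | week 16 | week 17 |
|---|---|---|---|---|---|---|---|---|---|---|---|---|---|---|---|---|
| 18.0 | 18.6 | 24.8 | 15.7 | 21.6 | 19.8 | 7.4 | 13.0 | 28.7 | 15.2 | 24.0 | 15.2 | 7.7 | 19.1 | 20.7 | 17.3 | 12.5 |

5 generations

Weekly DD (7 × max(0, T̄ − 10.9)): 49.7, 53.9, 97.3, 33.6, 74.9, 62.3, 0.0, 14.7, 124.6, 30.1, 91.7, 30.1, 0.0, 57.4, 68.6, 44.8, 11.2.
Season total = 844.9 DD.
Complete generations = ⌊844.9 / 147⌋ = 5.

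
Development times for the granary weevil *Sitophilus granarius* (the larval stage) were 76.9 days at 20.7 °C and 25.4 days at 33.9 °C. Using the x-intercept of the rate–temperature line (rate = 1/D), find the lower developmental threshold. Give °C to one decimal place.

14.2 °C

Under the model K = D·(T − T_b), so D₁·(T₁ − T_b) = D₂·(T₂ − T_b).
76.9·(20.7 − T_b) = 25.4·(33.9 − T_b)
T_b = (76.9·20.7 − 25.4·33.9) / (76.9 − 25.4) = 730.77 / 51.5 = 14.190 °C ≈ 14.2 °C.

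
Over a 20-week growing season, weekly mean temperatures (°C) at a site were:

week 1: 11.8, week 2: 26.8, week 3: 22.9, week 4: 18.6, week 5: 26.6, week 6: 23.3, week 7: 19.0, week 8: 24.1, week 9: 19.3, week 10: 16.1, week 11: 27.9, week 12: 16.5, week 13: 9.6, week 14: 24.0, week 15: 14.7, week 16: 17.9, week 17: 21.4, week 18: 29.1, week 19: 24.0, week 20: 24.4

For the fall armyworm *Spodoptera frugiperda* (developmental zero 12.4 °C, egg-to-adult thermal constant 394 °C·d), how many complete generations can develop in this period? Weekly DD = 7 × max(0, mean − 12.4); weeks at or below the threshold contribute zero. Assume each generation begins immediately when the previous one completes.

Weekly DD (7 × max(0, T̄ − 12.4)): 0.0, 100.8, 73.5, 43.4, 99.4, 76.3, 46.2, 81.9, 48.3, 25.9, 108.5, 28.7, 0.0, 81.2, 16.1, 38.5, 63.0, 116.9, 81.2, 84.0.
Season total = 1213.8 DD.
Complete generations = ⌊1213.8 / 394⌋ = 3.

3 generations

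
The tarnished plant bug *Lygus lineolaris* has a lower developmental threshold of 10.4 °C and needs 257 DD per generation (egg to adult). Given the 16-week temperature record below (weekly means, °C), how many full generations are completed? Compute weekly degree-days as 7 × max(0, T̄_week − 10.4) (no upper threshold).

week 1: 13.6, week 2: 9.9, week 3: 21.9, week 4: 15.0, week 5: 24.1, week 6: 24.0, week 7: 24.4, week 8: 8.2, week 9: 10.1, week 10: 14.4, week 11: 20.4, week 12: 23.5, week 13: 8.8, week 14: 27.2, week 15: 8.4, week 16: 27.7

3 generations

Weekly DD (7 × max(0, T̄ − 10.4)): 22.4, 0.0, 80.5, 32.2, 95.9, 95.2, 98.0, 0.0, 0.0, 28.0, 70.0, 91.7, 0.0, 117.6, 0.0, 121.1.
Season total = 852.6 DD.
Complete generations = ⌊852.6 / 257⌋ = 3.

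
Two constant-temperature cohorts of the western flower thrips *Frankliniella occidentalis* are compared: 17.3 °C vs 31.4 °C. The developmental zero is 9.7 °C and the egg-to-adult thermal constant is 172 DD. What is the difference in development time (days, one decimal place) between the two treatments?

At 17.3 °C: 172 / (17.3 − 9.7) = 172 / 7.6 = 22.632 d.
At 31.4 °C: 172 / (31.4 − 9.7) = 172 / 21.7 = 7.926 d.
Difference = |22.632 − 7.926| = 14.705 ≈ 14.7 days.

14.7 days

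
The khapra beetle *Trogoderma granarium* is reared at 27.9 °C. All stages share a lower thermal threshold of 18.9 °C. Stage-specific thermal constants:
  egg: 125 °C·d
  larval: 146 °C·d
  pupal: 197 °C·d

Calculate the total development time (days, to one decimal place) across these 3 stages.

Daily accumulation at 27.9 °C = 27.9 − 18.9 = 9.0 DD/day.
Total K = 125 + 146 + 197 = 468 DD.
Total duration = 468 / 9.0 = 52.000 ≈ 52.0 days.

52.0 days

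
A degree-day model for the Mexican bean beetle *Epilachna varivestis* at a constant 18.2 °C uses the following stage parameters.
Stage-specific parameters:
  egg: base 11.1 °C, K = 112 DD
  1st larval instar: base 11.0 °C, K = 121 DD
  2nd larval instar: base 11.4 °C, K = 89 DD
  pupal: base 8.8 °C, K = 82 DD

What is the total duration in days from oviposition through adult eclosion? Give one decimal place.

54.4 days

egg: 112 / (18.2 − 11.1) = 112 / 7.1 = 15.775 d.
1st larval instar: 121 / (18.2 − 11.0) = 121 / 7.2 = 16.806 d.
2nd larval instar: 89 / (18.2 − 11.4) = 89 / 6.8 = 13.088 d.
pupal: 82 / (18.2 − 8.8) = 82 / 9.4 = 8.723 d.
Sum = 54.392 ≈ 54.4 days.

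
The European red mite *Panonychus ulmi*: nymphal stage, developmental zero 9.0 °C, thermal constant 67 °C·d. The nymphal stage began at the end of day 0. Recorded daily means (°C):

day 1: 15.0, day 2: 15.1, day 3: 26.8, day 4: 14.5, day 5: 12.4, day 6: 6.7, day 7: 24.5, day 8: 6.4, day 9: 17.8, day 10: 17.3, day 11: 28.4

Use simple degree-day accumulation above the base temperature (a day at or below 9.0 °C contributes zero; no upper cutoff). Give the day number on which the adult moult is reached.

day 10

Daily DD above 9.0 °C: 6.0, 6.1, 17.8, 5.5, 3.4, 0.0, 15.5, 0.0, 8.8, 8.3, 19.4.
Cumulative: 6.0, 12.1, 29.9, 35.4, 38.8, 38.8, 54.3, 54.3, 63.1, 71.4, 90.8.
The total first reaches 67 DD on day 10.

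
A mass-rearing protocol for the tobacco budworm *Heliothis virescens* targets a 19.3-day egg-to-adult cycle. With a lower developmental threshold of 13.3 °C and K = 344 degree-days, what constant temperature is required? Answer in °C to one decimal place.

Required daily accumulation = 344 / 19.3 = 17.824 DD/day.
T = T_base + 17.824 = 13.3 + 17.824 = 31.124 ≈ 31.1 °C.

31.1 °C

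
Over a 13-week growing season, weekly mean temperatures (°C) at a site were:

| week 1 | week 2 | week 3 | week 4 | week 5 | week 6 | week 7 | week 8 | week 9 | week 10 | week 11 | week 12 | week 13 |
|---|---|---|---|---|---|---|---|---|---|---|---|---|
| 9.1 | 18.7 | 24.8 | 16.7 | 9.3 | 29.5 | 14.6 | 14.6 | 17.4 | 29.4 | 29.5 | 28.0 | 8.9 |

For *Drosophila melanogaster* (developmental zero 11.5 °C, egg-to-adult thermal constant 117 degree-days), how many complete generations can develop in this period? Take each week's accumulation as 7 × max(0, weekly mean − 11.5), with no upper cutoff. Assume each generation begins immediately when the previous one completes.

Weekly DD (7 × max(0, T̄ − 11.5)): 0.0, 50.4, 93.1, 36.4, 0.0, 126.0, 21.7, 21.7, 41.3, 125.3, 126.0, 115.5, 0.0.
Season total = 757.4 DD.
Complete generations = ⌊757.4 / 117⌋ = 6.

6 generations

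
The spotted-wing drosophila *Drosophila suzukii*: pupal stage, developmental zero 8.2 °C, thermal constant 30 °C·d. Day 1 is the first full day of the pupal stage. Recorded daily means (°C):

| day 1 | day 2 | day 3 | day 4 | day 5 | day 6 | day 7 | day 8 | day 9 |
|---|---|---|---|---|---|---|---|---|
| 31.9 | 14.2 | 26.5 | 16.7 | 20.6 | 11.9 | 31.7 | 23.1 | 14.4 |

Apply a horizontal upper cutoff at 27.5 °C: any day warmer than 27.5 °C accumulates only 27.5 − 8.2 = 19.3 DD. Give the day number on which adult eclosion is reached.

Daily DD above 8.2 °C (capped at 19.3): 19.3, 6.0, 18.3, 8.5, 12.4, 3.7, 19.3, 14.9, 6.2.
Cumulative: 19.3, 25.3, 43.6, 52.1, 64.5, 68.2, 87.5, 102.4, 108.6.
The total first reaches 30 DD on day 3.

day 3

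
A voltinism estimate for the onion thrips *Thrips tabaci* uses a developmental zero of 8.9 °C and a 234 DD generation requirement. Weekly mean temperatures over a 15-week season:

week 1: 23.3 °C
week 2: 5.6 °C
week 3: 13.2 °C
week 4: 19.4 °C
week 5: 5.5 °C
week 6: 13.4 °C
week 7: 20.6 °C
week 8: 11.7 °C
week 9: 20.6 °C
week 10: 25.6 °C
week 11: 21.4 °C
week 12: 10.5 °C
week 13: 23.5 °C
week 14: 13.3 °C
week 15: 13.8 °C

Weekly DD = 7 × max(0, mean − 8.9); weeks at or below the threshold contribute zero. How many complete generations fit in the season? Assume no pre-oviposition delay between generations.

Weekly DD (7 × max(0, T̄ − 8.9)): 100.8, 0.0, 30.1, 73.5, 0.0, 31.5, 81.9, 19.6, 81.9, 116.9, 87.5, 11.2, 102.2, 30.8, 34.3.
Season total = 802.2 DD.
Complete generations = ⌊802.2 / 234⌋ = 3.

3 generations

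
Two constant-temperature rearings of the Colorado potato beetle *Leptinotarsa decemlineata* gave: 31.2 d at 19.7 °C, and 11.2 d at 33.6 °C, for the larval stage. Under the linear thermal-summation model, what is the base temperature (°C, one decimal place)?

Equal thermal constants: D₁(T₁ − T_b) = D₂(T₂ − T_b).
31.2·(19.7 − T_b) = 11.2·(33.6 − T_b)
T_b = (31.2·19.7 − 11.2·33.6) / (31.2 − 11.2) = 238.32 / 20.0 = 11.916 °C ≈ 11.9 °C.

11.9 °C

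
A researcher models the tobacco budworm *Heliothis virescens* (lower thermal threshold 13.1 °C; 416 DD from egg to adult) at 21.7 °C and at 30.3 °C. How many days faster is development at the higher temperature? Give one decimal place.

24.2 days

At 21.7 °C: 416 / (21.7 − 13.1) = 416 / 8.6 = 48.372 d.
At 30.3 °C: 416 / (30.3 − 13.1) = 416 / 17.2 = 24.186 d.
Difference = |48.372 − 24.186| = 24.186 ≈ 24.2 days.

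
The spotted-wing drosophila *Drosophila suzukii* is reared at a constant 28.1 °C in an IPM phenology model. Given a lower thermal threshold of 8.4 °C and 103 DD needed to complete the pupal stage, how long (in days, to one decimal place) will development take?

5.2 days

Daily accumulation = 28.1 − 8.4 = 19.7 DD/day.
Duration = 103 / 19.7 = 5.228 ≈ 5.2 days.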